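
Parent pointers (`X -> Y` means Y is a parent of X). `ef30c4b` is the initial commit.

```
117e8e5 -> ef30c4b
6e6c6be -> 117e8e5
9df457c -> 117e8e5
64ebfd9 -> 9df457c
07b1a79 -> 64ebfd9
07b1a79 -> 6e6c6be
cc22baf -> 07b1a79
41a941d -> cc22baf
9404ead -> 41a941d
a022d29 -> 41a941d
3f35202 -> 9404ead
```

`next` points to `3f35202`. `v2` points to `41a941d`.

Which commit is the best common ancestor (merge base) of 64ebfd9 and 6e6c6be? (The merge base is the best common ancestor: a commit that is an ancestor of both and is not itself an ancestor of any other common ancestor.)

117e8e5

Ancestors of 64ebfd9: {117e8e5, 64ebfd9, 9df457c, ef30c4b}.
Ancestors of 6e6c6be: {117e8e5, 6e6c6be, ef30c4b}.
Common ancestors: {117e8e5, ef30c4b}.
Among these, 117e8e5 is not an ancestor of any other common ancestor — it is the merge base.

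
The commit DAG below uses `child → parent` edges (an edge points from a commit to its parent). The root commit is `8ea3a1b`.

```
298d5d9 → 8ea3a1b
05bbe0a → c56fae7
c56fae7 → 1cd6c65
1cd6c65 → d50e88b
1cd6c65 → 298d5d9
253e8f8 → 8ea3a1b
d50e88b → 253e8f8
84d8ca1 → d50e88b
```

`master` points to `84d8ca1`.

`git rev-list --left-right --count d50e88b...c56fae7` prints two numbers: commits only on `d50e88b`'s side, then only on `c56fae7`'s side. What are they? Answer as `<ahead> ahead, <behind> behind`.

0 ahead, 3 behind

Reachable from d50e88b: {253e8f8, 8ea3a1b, d50e88b}.
Reachable from c56fae7: {1cd6c65, 253e8f8, 298d5d9, 8ea3a1b, c56fae7, d50e88b}.
Only in d50e88b's history (ahead): {} — 0.
Only in c56fae7's history (behind): {1cd6c65, 298d5d9, c56fae7} — 3.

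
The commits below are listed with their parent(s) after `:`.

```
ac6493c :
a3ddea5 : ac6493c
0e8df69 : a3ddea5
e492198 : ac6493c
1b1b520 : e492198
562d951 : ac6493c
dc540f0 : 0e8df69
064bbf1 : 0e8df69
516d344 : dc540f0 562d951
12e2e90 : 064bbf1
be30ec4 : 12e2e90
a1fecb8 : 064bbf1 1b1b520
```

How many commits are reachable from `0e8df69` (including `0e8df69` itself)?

Walking parent pointers from 0e8df69: reachable set = {0e8df69, a3ddea5, ac6493c}.
That is 3 commits.

3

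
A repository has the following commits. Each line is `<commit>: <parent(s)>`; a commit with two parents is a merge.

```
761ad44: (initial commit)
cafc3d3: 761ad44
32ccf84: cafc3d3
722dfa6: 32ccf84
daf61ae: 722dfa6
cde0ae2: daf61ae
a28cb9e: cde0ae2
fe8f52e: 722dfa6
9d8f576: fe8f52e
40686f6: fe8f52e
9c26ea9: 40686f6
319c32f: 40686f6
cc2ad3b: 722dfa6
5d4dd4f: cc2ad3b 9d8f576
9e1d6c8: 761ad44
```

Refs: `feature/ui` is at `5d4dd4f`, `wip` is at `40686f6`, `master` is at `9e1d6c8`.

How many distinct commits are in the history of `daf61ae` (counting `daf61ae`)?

5

Walking parent pointers from daf61ae: reachable set = {32ccf84, 722dfa6, 761ad44, cafc3d3, daf61ae}.
That is 5 commits.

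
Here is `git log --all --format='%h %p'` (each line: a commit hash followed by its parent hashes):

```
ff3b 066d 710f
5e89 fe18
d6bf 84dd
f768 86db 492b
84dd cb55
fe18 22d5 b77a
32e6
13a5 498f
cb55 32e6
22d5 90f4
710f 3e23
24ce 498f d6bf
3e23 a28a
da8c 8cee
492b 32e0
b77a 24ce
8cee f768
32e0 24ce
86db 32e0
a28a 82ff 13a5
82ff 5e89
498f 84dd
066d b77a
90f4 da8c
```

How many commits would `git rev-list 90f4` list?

Walking parent pointers from 90f4: reachable set = {24ce, 32e0, 32e6, 492b, 498f, 84dd, 86db, 8cee, 90f4, cb55, d6bf, da8c, f768}.
That is 13 commits.

13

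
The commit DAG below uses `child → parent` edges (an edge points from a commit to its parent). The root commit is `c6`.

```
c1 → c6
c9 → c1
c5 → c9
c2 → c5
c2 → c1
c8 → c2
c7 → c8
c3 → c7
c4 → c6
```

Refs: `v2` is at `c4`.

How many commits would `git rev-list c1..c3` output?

Reachable from c3: {c1, c2, c3, c5, c6, c7, c8, c9}.
Reachable from c1: {c1, c6}.
In c3's history but not c1's: {c2, c3, c5, c7, c8, c9} — 6 commits.

6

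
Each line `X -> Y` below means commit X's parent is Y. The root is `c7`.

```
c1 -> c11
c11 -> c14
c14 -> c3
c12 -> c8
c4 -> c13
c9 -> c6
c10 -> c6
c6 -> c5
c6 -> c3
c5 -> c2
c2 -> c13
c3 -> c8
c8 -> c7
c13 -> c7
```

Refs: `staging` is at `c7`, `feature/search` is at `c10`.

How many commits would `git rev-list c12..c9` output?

6

Reachable from c9: {c13, c2, c3, c5, c6, c7, c8, c9}.
Reachable from c12: {c12, c7, c8}.
In c9's history but not c12's: {c13, c2, c3, c5, c6, c9} — 6 commits.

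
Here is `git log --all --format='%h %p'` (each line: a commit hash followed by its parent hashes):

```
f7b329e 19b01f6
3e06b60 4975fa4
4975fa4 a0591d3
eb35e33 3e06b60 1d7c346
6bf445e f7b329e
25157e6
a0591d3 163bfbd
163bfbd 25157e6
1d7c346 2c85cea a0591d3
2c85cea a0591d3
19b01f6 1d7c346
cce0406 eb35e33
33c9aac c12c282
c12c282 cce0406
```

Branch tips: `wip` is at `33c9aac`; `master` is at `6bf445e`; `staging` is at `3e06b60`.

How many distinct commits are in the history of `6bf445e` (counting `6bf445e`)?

Walking parent pointers from 6bf445e: reachable set = {163bfbd, 19b01f6, 1d7c346, 25157e6, 2c85cea, 6bf445e, a0591d3, f7b329e}.
That is 8 commits.

8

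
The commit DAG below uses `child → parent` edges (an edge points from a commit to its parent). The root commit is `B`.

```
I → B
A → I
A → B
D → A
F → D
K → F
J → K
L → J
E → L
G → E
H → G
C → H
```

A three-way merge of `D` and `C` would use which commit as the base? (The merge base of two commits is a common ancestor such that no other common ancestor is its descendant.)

Ancestors of D: {A, B, D, I}.
Ancestors of C: {A, B, C, D, E, F, G, H, I, J, K, L}.
Common ancestors: {A, B, D, I}.
Among these, D is not an ancestor of any other common ancestor — it is the merge base.

D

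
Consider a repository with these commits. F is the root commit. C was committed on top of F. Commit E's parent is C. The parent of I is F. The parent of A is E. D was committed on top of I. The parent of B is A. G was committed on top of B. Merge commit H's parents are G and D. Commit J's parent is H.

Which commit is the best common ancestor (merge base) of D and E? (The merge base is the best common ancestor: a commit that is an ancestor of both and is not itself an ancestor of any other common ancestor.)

F

Ancestors of D: {D, F, I}.
Ancestors of E: {C, E, F}.
Common ancestors: {F}.
The only common ancestor is F, so it is the merge base.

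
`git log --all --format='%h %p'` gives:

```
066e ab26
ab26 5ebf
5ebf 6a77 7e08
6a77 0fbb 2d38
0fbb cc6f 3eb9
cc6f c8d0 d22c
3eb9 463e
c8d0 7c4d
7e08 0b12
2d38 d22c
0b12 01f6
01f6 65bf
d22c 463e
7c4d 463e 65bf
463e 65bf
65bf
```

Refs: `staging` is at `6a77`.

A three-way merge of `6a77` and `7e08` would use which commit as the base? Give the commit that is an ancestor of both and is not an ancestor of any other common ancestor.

65bf

Ancestors of 6a77: {0fbb, 2d38, 3eb9, 463e, 65bf, 6a77, 7c4d, c8d0, cc6f, d22c}.
Ancestors of 7e08: {01f6, 0b12, 65bf, 7e08}.
Common ancestors: {65bf}.
The only common ancestor is 65bf, so it is the merge base.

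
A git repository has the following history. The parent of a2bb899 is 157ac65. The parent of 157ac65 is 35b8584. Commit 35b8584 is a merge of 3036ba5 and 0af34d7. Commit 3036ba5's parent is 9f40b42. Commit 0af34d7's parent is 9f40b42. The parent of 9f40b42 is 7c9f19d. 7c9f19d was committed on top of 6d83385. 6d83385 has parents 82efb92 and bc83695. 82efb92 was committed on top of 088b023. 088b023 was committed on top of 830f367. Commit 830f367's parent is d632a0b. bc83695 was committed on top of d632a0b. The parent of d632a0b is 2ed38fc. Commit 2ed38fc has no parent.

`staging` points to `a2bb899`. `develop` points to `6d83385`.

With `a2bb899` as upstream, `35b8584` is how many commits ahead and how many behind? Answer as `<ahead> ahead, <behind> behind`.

Reachable from 35b8584: {088b023, 0af34d7, 2ed38fc, 3036ba5, 35b8584, 6d83385, 7c9f19d, 82efb92, 830f367, 9f40b42, bc83695, d632a0b}.
Reachable from a2bb899: {088b023, 0af34d7, 157ac65, 2ed38fc, 3036ba5, 35b8584, 6d83385, 7c9f19d, 82efb92, 830f367, 9f40b42, a2bb899, bc83695, d632a0b}.
Only in 35b8584's history (ahead): {} — 0.
Only in a2bb899's history (behind): {157ac65, a2bb899} — 2.

0 ahead, 2 behind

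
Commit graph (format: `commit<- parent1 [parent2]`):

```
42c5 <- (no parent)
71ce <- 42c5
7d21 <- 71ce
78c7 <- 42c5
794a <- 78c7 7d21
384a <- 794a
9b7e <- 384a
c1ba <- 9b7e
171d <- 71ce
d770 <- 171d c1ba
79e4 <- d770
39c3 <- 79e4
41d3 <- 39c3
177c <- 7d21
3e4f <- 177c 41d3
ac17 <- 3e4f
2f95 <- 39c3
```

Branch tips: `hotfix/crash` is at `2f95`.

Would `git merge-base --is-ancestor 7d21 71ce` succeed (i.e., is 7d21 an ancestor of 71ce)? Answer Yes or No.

No

Ancestors of 71ce: {42c5, 71ce}.
7d21 is not in that set, so it is not an ancestor of 71ce.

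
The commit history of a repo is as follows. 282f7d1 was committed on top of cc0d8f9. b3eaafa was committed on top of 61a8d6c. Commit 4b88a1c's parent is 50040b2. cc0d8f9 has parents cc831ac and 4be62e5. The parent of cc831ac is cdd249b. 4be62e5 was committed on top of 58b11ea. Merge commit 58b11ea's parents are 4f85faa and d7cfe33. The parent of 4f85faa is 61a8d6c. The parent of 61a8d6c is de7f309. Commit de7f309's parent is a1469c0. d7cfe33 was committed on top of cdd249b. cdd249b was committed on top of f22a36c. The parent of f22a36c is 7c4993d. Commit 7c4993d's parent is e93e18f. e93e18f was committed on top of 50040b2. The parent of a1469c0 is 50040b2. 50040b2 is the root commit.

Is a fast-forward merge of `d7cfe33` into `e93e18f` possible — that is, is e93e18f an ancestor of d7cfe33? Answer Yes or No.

A fast-forward from e93e18f to d7cfe33 is possible iff e93e18f is an ancestor of d7cfe33.
Ancestors of d7cfe33: {50040b2, 7c4993d, cdd249b, d7cfe33, e93e18f, f22a36c}.
e93e18f is among them, so fast-forward is possible.

Yes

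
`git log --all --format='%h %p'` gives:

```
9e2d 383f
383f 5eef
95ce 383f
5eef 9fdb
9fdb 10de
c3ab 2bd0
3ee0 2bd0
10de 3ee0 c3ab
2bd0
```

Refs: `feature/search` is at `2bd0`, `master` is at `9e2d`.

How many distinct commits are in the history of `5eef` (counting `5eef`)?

Walking parent pointers from 5eef: reachable set = {10de, 2bd0, 3ee0, 5eef, 9fdb, c3ab}.
That is 6 commits.

6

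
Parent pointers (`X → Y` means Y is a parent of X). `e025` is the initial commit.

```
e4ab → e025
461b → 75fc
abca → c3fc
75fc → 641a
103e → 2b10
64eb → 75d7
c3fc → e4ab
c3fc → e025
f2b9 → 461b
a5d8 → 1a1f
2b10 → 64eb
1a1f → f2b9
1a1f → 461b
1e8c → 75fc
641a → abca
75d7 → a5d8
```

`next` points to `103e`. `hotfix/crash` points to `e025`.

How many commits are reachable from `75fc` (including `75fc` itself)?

6

Walking parent pointers from 75fc: reachable set = {641a, 75fc, abca, c3fc, e025, e4ab}.
That is 6 commits.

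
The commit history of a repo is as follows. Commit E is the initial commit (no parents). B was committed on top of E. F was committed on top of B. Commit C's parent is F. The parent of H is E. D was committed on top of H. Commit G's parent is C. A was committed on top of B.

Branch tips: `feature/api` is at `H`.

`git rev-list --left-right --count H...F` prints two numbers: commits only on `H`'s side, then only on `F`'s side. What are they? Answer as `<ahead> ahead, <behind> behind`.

Reachable from H: {E, H}.
Reachable from F: {B, E, F}.
Only in H's history (ahead): {H} — 1.
Only in F's history (behind): {B, F} — 2.

1 ahead, 2 behind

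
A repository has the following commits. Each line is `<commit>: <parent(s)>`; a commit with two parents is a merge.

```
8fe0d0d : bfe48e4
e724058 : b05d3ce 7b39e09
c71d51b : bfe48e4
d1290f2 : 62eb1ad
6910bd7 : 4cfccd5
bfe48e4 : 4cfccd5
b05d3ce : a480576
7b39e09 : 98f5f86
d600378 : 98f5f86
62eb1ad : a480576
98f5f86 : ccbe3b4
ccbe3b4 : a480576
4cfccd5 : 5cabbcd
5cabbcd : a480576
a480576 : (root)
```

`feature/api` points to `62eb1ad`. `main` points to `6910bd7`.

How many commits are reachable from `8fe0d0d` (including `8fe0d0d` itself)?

Walking parent pointers from 8fe0d0d: reachable set = {4cfccd5, 5cabbcd, 8fe0d0d, a480576, bfe48e4}.
That is 5 commits.

5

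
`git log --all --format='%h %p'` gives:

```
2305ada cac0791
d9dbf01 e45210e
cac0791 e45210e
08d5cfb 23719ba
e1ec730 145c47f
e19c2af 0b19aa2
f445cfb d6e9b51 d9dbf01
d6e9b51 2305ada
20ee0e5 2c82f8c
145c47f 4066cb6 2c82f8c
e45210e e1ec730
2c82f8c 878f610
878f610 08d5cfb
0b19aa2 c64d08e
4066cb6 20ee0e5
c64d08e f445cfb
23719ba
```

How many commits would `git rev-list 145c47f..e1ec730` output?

1

Reachable from e1ec730: {08d5cfb, 145c47f, 20ee0e5, 23719ba, 2c82f8c, 4066cb6, 878f610, e1ec730}.
Reachable from 145c47f: {08d5cfb, 145c47f, 20ee0e5, 23719ba, 2c82f8c, 4066cb6, 878f610}.
In e1ec730's history but not 145c47f's: {e1ec730} — 1 commit.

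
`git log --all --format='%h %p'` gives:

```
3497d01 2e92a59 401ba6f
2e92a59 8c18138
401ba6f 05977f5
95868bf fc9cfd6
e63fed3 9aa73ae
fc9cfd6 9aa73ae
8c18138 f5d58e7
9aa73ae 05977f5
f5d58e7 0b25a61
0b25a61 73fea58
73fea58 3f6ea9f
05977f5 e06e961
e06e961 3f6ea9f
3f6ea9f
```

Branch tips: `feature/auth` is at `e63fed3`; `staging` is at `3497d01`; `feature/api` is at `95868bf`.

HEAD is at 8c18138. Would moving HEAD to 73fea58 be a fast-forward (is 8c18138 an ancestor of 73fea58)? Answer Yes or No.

A fast-forward from 8c18138 to 73fea58 is possible iff 8c18138 is an ancestor of 73fea58.
Ancestors of 73fea58: {3f6ea9f, 73fea58}.
8c18138 is not among them, so fast-forward is not possible.

No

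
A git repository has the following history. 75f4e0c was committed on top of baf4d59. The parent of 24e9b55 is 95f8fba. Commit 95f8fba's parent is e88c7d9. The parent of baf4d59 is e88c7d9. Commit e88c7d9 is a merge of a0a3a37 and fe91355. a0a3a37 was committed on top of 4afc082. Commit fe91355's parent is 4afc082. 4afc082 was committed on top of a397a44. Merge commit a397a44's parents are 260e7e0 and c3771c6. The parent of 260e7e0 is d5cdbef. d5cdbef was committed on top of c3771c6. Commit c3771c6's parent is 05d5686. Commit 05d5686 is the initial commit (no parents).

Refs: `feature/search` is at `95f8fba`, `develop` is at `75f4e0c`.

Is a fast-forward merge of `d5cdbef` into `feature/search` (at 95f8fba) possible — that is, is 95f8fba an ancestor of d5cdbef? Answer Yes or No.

A fast-forward from 95f8fba to d5cdbef is possible iff 95f8fba is an ancestor of d5cdbef.
Ancestors of d5cdbef: {05d5686, c3771c6, d5cdbef}.
95f8fba is not among them, so fast-forward is not possible.

No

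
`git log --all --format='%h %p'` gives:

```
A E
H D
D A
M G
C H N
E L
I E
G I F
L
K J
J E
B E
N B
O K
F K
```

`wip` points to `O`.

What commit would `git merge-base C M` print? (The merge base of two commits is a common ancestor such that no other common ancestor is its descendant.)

Ancestors of C: {A, B, C, D, E, H, L, N}.
Ancestors of M: {E, F, G, I, J, K, L, M}.
Common ancestors: {E, L}.
Among these, E is not an ancestor of any other common ancestor — it is the merge base.

E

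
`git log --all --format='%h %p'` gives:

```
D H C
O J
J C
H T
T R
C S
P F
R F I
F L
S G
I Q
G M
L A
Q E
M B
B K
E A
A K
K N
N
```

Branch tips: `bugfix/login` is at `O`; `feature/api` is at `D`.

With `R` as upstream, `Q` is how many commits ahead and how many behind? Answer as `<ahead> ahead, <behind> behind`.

0 ahead, 4 behind

Reachable from Q: {A, E, K, N, Q}.
Reachable from R: {A, E, F, I, K, L, N, Q, R}.
Only in Q's history (ahead): {} — 0.
Only in R's history (behind): {F, I, L, R} — 4.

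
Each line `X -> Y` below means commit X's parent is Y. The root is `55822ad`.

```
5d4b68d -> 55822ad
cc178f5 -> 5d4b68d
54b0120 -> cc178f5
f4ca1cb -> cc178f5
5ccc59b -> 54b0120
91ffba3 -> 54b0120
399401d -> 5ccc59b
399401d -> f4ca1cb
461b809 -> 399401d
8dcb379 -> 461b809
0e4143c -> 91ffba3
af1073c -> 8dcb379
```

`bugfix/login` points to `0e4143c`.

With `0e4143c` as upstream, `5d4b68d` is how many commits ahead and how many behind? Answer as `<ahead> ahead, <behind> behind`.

0 ahead, 4 behind

Reachable from 5d4b68d: {55822ad, 5d4b68d}.
Reachable from 0e4143c: {0e4143c, 54b0120, 55822ad, 5d4b68d, 91ffba3, cc178f5}.
Only in 5d4b68d's history (ahead): {} — 0.
Only in 0e4143c's history (behind): {0e4143c, 54b0120, 91ffba3, cc178f5} — 4.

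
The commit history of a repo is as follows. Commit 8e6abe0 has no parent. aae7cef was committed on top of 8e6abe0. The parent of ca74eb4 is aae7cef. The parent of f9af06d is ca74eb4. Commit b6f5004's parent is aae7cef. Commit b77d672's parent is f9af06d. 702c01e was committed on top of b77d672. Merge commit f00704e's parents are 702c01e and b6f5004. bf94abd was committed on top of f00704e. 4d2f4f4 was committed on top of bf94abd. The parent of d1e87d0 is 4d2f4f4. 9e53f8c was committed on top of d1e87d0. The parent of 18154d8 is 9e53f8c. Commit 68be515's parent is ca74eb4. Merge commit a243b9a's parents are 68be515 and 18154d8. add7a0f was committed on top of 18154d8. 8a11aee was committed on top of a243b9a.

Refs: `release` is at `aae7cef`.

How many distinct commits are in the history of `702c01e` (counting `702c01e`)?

Walking parent pointers from 702c01e: reachable set = {702c01e, 8e6abe0, aae7cef, b77d672, ca74eb4, f9af06d}.
That is 6 commits.

6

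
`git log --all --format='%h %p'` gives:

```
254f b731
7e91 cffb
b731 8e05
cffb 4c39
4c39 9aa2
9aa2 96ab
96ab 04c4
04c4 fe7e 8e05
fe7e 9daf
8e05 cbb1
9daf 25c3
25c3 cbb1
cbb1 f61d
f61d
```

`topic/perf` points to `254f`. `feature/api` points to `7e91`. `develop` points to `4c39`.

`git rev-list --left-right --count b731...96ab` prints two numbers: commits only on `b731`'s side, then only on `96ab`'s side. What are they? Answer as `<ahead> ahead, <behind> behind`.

1 ahead, 5 behind

Reachable from b731: {8e05, b731, cbb1, f61d}.
Reachable from 96ab: {04c4, 25c3, 8e05, 96ab, 9daf, cbb1, f61d, fe7e}.
Only in b731's history (ahead): {b731} — 1.
Only in 96ab's history (behind): {04c4, 25c3, 96ab, 9daf, fe7e} — 5.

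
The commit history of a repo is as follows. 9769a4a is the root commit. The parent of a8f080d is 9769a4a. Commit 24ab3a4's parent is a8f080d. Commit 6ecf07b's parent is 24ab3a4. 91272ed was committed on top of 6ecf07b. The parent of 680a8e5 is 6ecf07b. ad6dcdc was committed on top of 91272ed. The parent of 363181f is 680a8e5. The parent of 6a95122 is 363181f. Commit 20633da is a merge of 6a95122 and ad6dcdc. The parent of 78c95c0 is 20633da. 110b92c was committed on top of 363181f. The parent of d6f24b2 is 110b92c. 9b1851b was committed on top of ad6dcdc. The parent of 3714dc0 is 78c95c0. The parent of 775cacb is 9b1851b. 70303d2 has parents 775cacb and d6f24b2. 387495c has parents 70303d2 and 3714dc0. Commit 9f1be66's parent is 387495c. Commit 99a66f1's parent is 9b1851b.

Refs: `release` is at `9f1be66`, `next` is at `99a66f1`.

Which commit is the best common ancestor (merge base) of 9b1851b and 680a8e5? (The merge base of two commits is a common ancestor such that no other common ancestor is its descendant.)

Ancestors of 9b1851b: {24ab3a4, 6ecf07b, 91272ed, 9769a4a, 9b1851b, a8f080d, ad6dcdc}.
Ancestors of 680a8e5: {24ab3a4, 680a8e5, 6ecf07b, 9769a4a, a8f080d}.
Common ancestors: {24ab3a4, 6ecf07b, 9769a4a, a8f080d}.
Among these, 6ecf07b is not an ancestor of any other common ancestor — it is the merge base.

6ecf07b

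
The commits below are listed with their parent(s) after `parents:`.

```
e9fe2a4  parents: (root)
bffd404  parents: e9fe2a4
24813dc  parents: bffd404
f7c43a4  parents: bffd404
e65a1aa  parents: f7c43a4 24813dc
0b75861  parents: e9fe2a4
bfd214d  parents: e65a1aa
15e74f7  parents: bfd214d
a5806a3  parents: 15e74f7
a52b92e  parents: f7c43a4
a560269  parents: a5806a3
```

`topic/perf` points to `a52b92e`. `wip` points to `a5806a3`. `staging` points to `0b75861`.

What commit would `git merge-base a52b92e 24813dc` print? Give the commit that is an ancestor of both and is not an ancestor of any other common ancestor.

bffd404

Ancestors of a52b92e: {a52b92e, bffd404, e9fe2a4, f7c43a4}.
Ancestors of 24813dc: {24813dc, bffd404, e9fe2a4}.
Common ancestors: {bffd404, e9fe2a4}.
Among these, bffd404 is not an ancestor of any other common ancestor — it is the merge base.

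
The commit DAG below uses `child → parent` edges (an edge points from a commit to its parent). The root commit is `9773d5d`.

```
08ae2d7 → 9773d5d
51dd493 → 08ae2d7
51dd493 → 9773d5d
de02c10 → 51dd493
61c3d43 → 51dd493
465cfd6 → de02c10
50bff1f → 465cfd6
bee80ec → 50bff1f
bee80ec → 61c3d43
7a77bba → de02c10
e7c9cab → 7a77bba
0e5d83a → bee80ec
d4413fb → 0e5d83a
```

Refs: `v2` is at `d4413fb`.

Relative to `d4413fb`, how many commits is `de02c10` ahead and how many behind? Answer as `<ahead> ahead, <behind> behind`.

0 ahead, 6 behind

Reachable from de02c10: {08ae2d7, 51dd493, 9773d5d, de02c10}.
Reachable from d4413fb: {08ae2d7, 0e5d83a, 465cfd6, 50bff1f, 51dd493, 61c3d43, 9773d5d, bee80ec, d4413fb, de02c10}.
Only in de02c10's history (ahead): {} — 0.
Only in d4413fb's history (behind): {0e5d83a, 465cfd6, 50bff1f, 61c3d43, bee80ec, d4413fb} — 6.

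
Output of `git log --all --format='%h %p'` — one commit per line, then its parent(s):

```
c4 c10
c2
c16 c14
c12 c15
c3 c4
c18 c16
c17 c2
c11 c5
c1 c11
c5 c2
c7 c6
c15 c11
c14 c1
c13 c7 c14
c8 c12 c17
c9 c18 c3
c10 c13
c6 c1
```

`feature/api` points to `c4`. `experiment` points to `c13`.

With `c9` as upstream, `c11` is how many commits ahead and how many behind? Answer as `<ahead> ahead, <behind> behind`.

Reachable from c11: {c11, c2, c5}.
Reachable from c9: {c1, c10, c11, c13, c14, c16, c18, c2, c3, c4, c5, c6, c7, c9}.
Only in c11's history (ahead): {} — 0.
Only in c9's history (behind): {c1, c10, c13, c14, c16, c18, c3, c4, c6, c7, c9} — 11.

0 ahead, 11 behind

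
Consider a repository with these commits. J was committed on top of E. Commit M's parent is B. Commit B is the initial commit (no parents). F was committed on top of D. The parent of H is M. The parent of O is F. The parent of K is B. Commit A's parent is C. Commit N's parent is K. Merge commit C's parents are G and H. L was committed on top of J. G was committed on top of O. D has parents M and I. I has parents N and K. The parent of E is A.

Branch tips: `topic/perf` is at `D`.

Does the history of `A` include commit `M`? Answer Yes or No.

Ancestors of A (commits reachable by following parents): {A, B, C, D, F, G, H, I, K, M, N, O}.
M is in that set, so it is an ancestor of A.

Yes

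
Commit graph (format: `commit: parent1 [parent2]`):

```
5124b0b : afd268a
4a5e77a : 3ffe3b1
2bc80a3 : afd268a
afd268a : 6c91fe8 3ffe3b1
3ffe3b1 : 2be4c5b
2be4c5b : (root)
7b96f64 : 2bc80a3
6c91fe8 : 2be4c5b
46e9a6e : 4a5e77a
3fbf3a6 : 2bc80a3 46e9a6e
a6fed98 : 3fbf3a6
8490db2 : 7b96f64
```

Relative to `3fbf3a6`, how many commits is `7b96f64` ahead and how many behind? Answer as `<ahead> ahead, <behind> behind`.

1 ahead, 3 behind

Reachable from 7b96f64: {2bc80a3, 2be4c5b, 3ffe3b1, 6c91fe8, 7b96f64, afd268a}.
Reachable from 3fbf3a6: {2bc80a3, 2be4c5b, 3fbf3a6, 3ffe3b1, 46e9a6e, 4a5e77a, 6c91fe8, afd268a}.
Only in 7b96f64's history (ahead): {7b96f64} — 1.
Only in 3fbf3a6's history (behind): {3fbf3a6, 46e9a6e, 4a5e77a} — 3.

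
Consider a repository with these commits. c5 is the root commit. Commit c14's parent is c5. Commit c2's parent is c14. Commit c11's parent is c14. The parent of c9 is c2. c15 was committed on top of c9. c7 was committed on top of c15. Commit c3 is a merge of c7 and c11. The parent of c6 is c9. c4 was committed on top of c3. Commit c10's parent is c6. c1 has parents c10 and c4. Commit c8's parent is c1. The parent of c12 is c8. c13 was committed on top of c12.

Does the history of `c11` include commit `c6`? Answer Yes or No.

No

Ancestors of c11: {c11, c14, c5}.
c6 is not in that set, so it is not an ancestor of c11.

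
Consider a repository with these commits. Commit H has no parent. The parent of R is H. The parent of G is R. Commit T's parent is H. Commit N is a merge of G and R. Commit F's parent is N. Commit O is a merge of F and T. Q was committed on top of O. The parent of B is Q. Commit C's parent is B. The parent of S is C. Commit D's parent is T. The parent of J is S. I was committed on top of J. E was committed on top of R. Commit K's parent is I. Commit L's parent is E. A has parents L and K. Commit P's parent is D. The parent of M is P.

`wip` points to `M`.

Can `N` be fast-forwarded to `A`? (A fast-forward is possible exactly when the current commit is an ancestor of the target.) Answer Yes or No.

Yes

A fast-forward from N to A is possible iff N is an ancestor of A.
Ancestors of A: {A, B, C, E, F, G, H, I, J, K, L, N, O, Q, R, S, T}.
N is among them, so fast-forward is possible.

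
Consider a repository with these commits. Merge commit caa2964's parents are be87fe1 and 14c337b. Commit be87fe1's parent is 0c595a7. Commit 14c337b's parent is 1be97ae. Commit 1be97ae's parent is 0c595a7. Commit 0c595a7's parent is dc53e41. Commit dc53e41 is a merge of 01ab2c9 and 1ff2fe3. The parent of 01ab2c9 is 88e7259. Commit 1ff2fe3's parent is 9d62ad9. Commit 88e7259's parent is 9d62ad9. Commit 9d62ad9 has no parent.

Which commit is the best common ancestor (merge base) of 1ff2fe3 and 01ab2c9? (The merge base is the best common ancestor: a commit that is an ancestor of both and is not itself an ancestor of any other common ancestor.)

Ancestors of 1ff2fe3: {1ff2fe3, 9d62ad9}.
Ancestors of 01ab2c9: {01ab2c9, 88e7259, 9d62ad9}.
Common ancestors: {9d62ad9}.
The only common ancestor is 9d62ad9, so it is the merge base.

9d62ad9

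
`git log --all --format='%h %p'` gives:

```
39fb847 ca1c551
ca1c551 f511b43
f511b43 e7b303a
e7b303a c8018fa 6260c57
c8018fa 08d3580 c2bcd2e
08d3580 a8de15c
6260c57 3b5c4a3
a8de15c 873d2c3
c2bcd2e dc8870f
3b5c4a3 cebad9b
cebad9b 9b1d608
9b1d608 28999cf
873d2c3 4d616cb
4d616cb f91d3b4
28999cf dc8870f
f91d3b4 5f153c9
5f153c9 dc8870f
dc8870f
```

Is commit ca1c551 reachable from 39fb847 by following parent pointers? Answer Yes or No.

Ancestors of 39fb847 (commits reachable by following parents): {08d3580, 28999cf, 39fb847, 3b5c4a3, 4d616cb, 5f153c9, 6260c57, 873d2c3, 9b1d608, a8de15c, c2bcd2e, c8018fa, ca1c551, cebad9b, dc8870f, e7b303a, f511b43, f91d3b4}.
ca1c551 is in that set, so it is an ancestor of 39fb847.

Yes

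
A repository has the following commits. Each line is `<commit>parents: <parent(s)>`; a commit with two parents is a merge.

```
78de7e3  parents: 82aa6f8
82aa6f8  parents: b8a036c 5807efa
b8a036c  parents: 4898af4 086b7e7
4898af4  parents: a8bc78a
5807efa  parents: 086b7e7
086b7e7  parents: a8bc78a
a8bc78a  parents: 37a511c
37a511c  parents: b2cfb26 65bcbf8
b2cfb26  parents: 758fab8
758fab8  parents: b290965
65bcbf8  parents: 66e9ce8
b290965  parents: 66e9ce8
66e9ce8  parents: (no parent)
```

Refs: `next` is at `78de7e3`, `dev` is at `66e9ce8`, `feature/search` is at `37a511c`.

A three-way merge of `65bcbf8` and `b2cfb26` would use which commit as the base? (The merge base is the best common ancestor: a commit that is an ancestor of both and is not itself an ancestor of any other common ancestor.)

66e9ce8

Ancestors of 65bcbf8: {65bcbf8, 66e9ce8}.
Ancestors of b2cfb26: {66e9ce8, 758fab8, b290965, b2cfb26}.
Common ancestors: {66e9ce8}.
The only common ancestor is 66e9ce8, so it is the merge base.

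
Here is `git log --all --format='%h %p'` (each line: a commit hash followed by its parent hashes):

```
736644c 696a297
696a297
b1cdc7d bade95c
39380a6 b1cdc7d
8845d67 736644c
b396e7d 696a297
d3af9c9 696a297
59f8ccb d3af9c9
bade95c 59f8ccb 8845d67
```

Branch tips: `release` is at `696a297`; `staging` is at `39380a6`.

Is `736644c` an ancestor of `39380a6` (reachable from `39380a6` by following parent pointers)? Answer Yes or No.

Yes

Ancestors of 39380a6 (commits reachable by following parents): {39380a6, 59f8ccb, 696a297, 736644c, 8845d67, b1cdc7d, bade95c, d3af9c9}.
736644c is in that set, so it is an ancestor of 39380a6.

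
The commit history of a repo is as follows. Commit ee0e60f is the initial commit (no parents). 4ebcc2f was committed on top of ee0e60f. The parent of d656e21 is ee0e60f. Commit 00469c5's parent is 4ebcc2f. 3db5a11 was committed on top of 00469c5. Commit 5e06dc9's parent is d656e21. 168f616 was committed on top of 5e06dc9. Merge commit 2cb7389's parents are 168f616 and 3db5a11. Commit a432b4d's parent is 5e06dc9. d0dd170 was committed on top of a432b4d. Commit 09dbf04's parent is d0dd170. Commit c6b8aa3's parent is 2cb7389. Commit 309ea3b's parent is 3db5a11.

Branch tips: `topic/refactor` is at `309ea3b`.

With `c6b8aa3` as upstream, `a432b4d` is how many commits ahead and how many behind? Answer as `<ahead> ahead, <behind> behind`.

1 ahead, 6 behind

Reachable from a432b4d: {5e06dc9, a432b4d, d656e21, ee0e60f}.
Reachable from c6b8aa3: {00469c5, 168f616, 2cb7389, 3db5a11, 4ebcc2f, 5e06dc9, c6b8aa3, d656e21, ee0e60f}.
Only in a432b4d's history (ahead): {a432b4d} — 1.
Only in c6b8aa3's history (behind): {00469c5, 168f616, 2cb7389, 3db5a11, 4ebcc2f, c6b8aa3} — 6.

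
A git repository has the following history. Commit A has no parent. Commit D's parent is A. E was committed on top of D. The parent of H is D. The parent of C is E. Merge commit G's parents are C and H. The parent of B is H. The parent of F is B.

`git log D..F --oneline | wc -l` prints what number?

3

Reachable from F: {A, B, D, F, H}.
Reachable from D: {A, D}.
In F's history but not D's: {B, F, H} — 3 commits.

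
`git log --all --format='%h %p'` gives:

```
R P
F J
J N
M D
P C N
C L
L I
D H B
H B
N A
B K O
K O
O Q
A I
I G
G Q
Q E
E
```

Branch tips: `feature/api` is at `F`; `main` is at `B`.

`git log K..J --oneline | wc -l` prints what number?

Reachable from J: {A, E, G, I, J, N, Q}.
Reachable from K: {E, K, O, Q}.
In J's history but not K's: {A, G, I, J, N} — 5 commits.

5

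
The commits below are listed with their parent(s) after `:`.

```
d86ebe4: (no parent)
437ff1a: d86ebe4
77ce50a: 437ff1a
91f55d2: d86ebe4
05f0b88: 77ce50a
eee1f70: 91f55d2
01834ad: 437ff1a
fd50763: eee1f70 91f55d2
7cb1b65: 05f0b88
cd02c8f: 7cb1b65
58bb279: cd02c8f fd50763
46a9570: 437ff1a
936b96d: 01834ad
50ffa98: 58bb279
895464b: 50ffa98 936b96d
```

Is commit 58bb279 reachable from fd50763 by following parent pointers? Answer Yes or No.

Ancestors of fd50763: {91f55d2, d86ebe4, eee1f70, fd50763}.
58bb279 is not in that set, so it is not an ancestor of fd50763.

No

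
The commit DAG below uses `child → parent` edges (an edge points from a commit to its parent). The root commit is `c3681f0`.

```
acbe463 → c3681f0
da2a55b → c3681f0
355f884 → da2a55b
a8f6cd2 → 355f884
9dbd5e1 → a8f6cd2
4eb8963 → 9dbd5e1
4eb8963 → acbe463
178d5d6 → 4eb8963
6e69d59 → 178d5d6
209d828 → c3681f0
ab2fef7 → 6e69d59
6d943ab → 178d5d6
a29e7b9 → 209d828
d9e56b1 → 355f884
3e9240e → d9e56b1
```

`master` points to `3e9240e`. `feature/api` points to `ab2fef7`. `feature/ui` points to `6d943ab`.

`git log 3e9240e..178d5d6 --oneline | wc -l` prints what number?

5

Reachable from 178d5d6: {178d5d6, 355f884, 4eb8963, 9dbd5e1, a8f6cd2, acbe463, c3681f0, da2a55b}.
Reachable from 3e9240e: {355f884, 3e9240e, c3681f0, d9e56b1, da2a55b}.
In 178d5d6's history but not 3e9240e's: {178d5d6, 4eb8963, 9dbd5e1, a8f6cd2, acbe463} — 5 commits.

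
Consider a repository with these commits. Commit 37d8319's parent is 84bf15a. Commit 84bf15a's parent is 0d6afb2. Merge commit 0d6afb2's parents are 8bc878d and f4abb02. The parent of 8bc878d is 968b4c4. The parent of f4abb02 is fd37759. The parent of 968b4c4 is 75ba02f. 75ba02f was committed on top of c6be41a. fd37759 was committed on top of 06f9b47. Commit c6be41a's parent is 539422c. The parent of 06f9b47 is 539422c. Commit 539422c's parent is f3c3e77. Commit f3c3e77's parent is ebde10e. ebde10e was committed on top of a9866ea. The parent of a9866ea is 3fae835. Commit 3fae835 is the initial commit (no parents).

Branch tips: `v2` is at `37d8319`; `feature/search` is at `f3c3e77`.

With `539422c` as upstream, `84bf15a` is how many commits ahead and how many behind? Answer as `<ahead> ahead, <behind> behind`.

9 ahead, 0 behind

Reachable from 84bf15a: {06f9b47, 0d6afb2, 3fae835, 539422c, 75ba02f, 84bf15a, 8bc878d, 968b4c4, a9866ea, c6be41a, ebde10e, f3c3e77, f4abb02, fd37759}.
Reachable from 539422c: {3fae835, 539422c, a9866ea, ebde10e, f3c3e77}.
Only in 84bf15a's history (ahead): {06f9b47, 0d6afb2, 75ba02f, 84bf15a, 8bc878d, 968b4c4, c6be41a, f4abb02, fd37759} — 9.
Only in 539422c's history (behind): {} — 0.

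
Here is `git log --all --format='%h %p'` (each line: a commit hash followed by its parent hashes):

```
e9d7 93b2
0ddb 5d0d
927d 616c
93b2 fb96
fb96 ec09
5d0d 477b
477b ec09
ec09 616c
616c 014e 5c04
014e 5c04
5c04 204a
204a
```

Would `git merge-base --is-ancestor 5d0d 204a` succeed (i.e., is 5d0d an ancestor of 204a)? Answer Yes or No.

Ancestors of 204a: {204a}.
5d0d is not in that set, so it is not an ancestor of 204a.

No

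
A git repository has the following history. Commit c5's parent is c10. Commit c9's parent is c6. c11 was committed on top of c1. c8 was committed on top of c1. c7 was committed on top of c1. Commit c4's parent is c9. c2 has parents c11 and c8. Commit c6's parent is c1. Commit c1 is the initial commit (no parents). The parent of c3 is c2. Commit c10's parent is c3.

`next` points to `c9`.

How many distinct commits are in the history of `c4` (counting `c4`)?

Walking parent pointers from c4: reachable set = {c1, c4, c6, c9}.
That is 4 commits.

4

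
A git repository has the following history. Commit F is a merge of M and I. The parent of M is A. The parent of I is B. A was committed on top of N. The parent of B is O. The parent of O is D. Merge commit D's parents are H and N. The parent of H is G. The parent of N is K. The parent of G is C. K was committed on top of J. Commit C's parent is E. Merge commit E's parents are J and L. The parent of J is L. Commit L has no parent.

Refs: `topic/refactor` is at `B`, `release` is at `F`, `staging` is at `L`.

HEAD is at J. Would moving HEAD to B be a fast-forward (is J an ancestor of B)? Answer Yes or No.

A fast-forward from J to B is possible iff J is an ancestor of B.
Ancestors of B: {B, C, D, E, G, H, J, K, L, N, O}.
J is among them, so fast-forward is possible.

Yes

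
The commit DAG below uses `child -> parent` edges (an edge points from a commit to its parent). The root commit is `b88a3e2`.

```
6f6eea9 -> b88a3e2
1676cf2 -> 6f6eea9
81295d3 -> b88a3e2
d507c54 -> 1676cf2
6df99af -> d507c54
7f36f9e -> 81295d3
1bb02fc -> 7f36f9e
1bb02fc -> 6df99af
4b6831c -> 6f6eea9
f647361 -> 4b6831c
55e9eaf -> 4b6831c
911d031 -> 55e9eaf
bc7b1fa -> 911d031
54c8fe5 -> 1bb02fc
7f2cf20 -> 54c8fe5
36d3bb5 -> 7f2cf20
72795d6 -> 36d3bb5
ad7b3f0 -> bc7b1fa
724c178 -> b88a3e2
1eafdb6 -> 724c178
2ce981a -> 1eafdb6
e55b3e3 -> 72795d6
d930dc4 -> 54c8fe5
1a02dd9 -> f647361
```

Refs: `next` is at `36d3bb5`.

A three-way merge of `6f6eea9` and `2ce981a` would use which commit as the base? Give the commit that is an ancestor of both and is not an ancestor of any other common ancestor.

Ancestors of 6f6eea9: {6f6eea9, b88a3e2}.
Ancestors of 2ce981a: {1eafdb6, 2ce981a, 724c178, b88a3e2}.
Common ancestors: {b88a3e2}.
The only common ancestor is b88a3e2, so it is the merge base.

b88a3e2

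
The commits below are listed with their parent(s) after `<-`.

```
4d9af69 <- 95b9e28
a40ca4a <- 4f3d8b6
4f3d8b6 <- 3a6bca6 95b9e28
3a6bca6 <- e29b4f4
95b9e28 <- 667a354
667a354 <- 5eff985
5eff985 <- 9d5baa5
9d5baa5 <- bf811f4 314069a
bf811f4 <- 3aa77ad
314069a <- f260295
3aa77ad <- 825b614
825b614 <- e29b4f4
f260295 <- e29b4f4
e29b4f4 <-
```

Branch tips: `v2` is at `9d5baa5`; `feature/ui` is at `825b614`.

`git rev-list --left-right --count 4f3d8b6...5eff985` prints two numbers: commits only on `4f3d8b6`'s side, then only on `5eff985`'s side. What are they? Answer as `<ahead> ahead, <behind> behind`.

4 ahead, 0 behind

Reachable from 4f3d8b6: {314069a, 3a6bca6, 3aa77ad, 4f3d8b6, 5eff985, 667a354, 825b614, 95b9e28, 9d5baa5, bf811f4, e29b4f4, f260295}.
Reachable from 5eff985: {314069a, 3aa77ad, 5eff985, 825b614, 9d5baa5, bf811f4, e29b4f4, f260295}.
Only in 4f3d8b6's history (ahead): {3a6bca6, 4f3d8b6, 667a354, 95b9e28} — 4.
Only in 5eff985's history (behind): {} — 0.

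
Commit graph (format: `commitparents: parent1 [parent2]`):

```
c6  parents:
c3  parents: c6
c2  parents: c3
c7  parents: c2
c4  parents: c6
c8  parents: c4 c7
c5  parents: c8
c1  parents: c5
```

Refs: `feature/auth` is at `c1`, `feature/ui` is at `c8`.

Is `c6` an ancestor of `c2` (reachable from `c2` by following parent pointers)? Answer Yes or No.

Ancestors of c2 (commits reachable by following parents): {c2, c3, c6}.
c6 is in that set, so it is an ancestor of c2.

Yes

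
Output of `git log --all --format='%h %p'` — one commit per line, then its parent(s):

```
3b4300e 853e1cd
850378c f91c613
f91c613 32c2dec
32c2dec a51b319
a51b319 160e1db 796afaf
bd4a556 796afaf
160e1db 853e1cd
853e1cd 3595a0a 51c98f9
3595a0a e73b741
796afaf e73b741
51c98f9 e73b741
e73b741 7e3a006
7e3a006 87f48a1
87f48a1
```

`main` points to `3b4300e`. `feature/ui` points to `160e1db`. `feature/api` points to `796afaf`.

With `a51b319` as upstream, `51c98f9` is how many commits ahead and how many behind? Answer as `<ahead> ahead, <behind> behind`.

Reachable from 51c98f9: {51c98f9, 7e3a006, 87f48a1, e73b741}.
Reachable from a51b319: {160e1db, 3595a0a, 51c98f9, 796afaf, 7e3a006, 853e1cd, 87f48a1, a51b319, e73b741}.
Only in 51c98f9's history (ahead): {} — 0.
Only in a51b319's history (behind): {160e1db, 3595a0a, 796afaf, 853e1cd, a51b319} — 5.

0 ahead, 5 behind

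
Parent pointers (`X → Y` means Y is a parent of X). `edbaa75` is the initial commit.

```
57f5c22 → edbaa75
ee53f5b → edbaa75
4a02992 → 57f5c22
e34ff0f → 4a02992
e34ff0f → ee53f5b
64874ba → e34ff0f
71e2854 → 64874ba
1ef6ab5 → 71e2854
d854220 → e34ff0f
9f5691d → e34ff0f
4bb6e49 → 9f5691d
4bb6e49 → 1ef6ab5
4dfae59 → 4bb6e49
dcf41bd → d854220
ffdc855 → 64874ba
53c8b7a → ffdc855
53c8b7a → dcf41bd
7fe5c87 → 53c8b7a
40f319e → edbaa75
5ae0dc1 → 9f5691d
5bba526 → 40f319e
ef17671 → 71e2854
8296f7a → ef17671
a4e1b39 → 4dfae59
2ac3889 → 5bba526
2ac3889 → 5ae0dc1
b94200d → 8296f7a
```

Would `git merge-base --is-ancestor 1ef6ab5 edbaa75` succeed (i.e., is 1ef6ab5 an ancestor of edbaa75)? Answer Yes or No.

Ancestors of edbaa75: {edbaa75}.
1ef6ab5 is not in that set, so it is not an ancestor of edbaa75.

No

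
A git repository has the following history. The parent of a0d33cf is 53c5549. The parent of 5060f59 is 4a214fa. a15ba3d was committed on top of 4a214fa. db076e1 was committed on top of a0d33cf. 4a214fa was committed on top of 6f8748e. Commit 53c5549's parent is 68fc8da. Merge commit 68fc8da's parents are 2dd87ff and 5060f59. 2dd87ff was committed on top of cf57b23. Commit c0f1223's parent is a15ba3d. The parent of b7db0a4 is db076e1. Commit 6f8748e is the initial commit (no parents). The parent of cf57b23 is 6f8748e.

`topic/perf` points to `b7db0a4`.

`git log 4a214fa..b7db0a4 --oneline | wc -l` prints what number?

Reachable from b7db0a4: {2dd87ff, 4a214fa, 5060f59, 53c5549, 68fc8da, 6f8748e, a0d33cf, b7db0a4, cf57b23, db076e1}.
Reachable from 4a214fa: {4a214fa, 6f8748e}.
In b7db0a4's history but not 4a214fa's: {2dd87ff, 5060f59, 53c5549, 68fc8da, a0d33cf, b7db0a4, cf57b23, db076e1} — 8 commits.

8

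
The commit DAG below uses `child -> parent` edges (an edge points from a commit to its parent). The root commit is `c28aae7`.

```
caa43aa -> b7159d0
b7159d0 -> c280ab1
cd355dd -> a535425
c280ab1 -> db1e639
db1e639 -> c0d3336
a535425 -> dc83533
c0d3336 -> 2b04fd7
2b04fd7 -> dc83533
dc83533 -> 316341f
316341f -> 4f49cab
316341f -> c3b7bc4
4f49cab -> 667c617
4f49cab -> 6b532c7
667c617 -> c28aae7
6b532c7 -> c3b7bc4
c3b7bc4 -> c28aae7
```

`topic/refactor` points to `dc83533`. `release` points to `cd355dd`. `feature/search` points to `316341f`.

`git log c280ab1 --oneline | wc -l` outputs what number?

Walking parent pointers from c280ab1: reachable set = {2b04fd7, 316341f, 4f49cab, 667c617, 6b532c7, c0d3336, c280ab1, c28aae7, c3b7bc4, db1e639, dc83533}.
That is 11 commits.

11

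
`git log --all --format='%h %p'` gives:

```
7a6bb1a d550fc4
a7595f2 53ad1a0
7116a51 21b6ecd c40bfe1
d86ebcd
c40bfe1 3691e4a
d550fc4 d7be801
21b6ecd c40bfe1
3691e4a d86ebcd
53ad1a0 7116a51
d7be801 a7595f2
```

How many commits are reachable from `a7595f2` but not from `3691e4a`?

Reachable from a7595f2: {21b6ecd, 3691e4a, 53ad1a0, 7116a51, a7595f2, c40bfe1, d86ebcd}.
Reachable from 3691e4a: {3691e4a, d86ebcd}.
In a7595f2's history but not 3691e4a's: {21b6ecd, 53ad1a0, 7116a51, a7595f2, c40bfe1} — 5 commits.

5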